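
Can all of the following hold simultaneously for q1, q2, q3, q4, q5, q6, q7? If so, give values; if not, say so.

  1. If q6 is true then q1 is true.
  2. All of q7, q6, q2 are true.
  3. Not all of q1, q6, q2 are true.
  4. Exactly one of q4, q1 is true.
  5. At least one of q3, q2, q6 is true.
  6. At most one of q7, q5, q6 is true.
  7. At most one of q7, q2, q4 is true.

Case q2 = True:
  (2) forces q7 = True.
  Constraint (7) is violated (q7=T, q2=T) — contradiction.
Case q2 = False:
  Constraint (2) is violated (q2=F) — contradiction.
Both cases fail — unsatisfiable.

UNSATISFIABLE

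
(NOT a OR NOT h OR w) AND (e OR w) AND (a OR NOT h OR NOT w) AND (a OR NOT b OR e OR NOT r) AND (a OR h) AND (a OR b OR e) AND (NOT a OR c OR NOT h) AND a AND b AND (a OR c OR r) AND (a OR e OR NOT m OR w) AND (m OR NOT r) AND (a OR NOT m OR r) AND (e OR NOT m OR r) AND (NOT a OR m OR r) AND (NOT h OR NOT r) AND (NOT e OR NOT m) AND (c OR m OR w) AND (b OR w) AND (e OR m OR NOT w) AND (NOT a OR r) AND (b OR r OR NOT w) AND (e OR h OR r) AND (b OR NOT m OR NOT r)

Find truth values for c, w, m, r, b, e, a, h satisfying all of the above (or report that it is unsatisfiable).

Unit clause (a) forces a = True.
Unit clause (b) forces b = True.
In (NOT a OR r) only r is left, so r = True.
In (m OR NOT r) only m is left, so m = True.
In (NOT h OR NOT r) only NOT h is left, so h = False.
In (NOT e OR NOT m) only NOT e is left, so e = False.
In (e OR w) only w is left, so w = True.
Set c = True.
All clauses satisfied.

c=T, w=T, m=T, r=T, b=T, e=F, a=T, h=F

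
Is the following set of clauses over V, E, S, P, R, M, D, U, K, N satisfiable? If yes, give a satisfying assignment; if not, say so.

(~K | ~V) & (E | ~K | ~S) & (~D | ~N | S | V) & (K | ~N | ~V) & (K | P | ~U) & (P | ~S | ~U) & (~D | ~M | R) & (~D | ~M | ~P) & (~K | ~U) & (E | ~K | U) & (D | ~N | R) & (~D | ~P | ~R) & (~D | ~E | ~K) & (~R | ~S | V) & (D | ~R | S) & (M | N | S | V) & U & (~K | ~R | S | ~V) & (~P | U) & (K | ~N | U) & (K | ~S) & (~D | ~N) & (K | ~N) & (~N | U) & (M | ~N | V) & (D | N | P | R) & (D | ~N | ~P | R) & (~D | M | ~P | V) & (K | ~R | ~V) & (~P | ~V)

Unit clause (U) forces U = True.
In (~K | ~U) only ~K is left, so K = False.
In (K | ~S) only ~S is left, so S = False.
In (K | ~N) only ~N is left, so N = False.
In (K | P | ~U) only P is left, so P = True.
In (~P | ~V) only ~V is left, so V = False.
In (M | N | S | V) only M is left, so M = True.
In (~D | ~M | ~P) only ~D is left, so D = False.
In (D | ~R | S) only ~R is left, so R = False.
Set E = True.
All clauses satisfied.

V = False; E = True; S = False; P = True; R = False; M = True; D = False; U = True; K = False; N = False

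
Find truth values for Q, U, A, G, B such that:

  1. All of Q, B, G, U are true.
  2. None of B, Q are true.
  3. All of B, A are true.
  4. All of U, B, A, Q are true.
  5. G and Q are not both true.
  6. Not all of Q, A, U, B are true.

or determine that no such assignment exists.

Case Q = True:
  Constraint (2) is violated (Q=T) — contradiction.
Case Q = False:
  Constraint (1) is violated (Q=F) — contradiction.
Both cases fail — unsatisfiable.

Unsatisfiable — no assignment works.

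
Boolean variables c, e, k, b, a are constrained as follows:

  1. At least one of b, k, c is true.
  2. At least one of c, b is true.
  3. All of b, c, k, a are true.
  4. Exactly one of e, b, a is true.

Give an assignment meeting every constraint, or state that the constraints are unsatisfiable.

Case a = True:
  (3) forces b = True.
  Constraint (4) is violated (b=T, a=T) — contradiction.
Case a = False:
  Constraint (3) is violated (a=F) — contradiction.
Both cases fail — unsatisfiable.

Unsatisfiable — no assignment works.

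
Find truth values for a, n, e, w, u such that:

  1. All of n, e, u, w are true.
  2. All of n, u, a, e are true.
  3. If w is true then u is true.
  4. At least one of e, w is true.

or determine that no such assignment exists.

a=T, n=T, e=T, w=T, u=T

  (1) {n, e, u, w}: all 4 true ✓
  (2) {n, u, a, e}: all 4 true ✓
  (3) w=T ⇒ u: T ✓
  (4) {e, w}: 2 true — at least one ✓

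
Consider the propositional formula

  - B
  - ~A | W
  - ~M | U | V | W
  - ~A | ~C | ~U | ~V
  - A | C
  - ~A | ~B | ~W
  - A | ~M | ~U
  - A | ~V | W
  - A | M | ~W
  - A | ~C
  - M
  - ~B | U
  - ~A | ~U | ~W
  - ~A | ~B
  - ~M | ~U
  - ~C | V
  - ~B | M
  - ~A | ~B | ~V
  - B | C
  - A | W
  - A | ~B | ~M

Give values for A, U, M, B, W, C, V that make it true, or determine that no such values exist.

UNSATISFIABLE

Case M = True:
  (B) forces B = True.
  (~B | U) forces U = True.
  Clause (~M | ~U) is falsified — contradiction.
Case M = False:
  Clause (M) is falsified — contradiction.
Both cases fail, so the formula is unsatisfiable.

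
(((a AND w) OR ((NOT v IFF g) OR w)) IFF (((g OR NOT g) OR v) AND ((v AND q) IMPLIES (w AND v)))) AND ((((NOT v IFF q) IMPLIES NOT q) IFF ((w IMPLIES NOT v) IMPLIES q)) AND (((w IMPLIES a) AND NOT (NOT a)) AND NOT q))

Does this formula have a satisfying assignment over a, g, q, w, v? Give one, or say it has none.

a: True, g: True, q: False, w: True, v: True

  ((a AND w) OR ((NOT v IFF g) OR w)) IFF (((g OR NOT g) OR v) AND ((v AND q) IMPLIES (w AND v))) = True
    (a AND w) OR ((NOT v IFF g) OR w) = True
      a AND w = True
      (NOT v IFF g) OR w = True
        NOT v IFF g = False
          NOT v = False
    ((g OR NOT g) OR v) AND ((v AND q) IMPLIES (w AND v)) = True
      (g OR NOT g) OR v = True
        g OR NOT g = True
          NOT g = False
      (v AND q) IMPLIES (w AND v) = True
        v AND q = False
        w AND v = True
  (((NOT v IFF q) IMPLIES NOT q) IFF ((w IMPLIES NOT v) IMPLIES q)) AND (((w IMPLIES a) AND NOT (NOT a)) AND NOT q) = True
    ((NOT v IFF q) IMPLIES NOT q) IFF ((w IMPLIES NOT v) IMPLIES q) = True
      (NOT v IFF q) IMPLIES NOT q = True
        NOT v IFF q = True
          NOT v = False
        NOT q = True
      (w IMPLIES NOT v) IMPLIES q = True
        w IMPLIES NOT v = False
          NOT v = False
    ((w IMPLIES a) AND NOT (NOT a)) AND NOT q = True
      (w IMPLIES a) AND NOT (NOT a) = True
        w IMPLIES a = True
        NOT (NOT a) = True
          NOT a = False
      NOT q = True
Both conjuncts True, so the formula holds.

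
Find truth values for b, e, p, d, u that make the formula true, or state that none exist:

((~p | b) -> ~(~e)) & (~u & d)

b=F; e=T; p=T; d=T; u=F

  (~p | b) -> ~(~e) = True
    ~p | b = False
      ~p = False
    ~(~e) = True
      ~e = False
  ~u & d = True
    ~u = True
Both conjuncts True, so the formula holds.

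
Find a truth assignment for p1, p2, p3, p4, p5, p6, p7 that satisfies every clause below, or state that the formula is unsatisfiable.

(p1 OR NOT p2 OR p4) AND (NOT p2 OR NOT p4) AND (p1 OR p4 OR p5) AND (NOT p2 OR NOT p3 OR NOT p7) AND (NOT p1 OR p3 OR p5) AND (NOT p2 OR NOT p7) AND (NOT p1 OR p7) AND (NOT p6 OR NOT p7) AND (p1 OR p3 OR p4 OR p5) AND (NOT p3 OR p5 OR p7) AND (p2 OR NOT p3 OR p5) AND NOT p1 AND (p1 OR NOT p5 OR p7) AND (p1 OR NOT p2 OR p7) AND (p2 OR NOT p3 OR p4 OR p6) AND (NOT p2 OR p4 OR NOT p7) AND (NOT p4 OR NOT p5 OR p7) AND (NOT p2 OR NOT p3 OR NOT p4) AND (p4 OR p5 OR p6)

Unit clause (NOT p1) forces p1 = False.
Try p2 = True:
  (p1 OR NOT p2 OR p4) forces p4 = True.
  clause (NOT p2 OR NOT p4) is falsified — backtrack.
So p2 = False.
Set p3 = False.
Set p4 = True.
Set p5 = False.
Set p6 = False.
Set p7 = False.
All clauses satisfied.

p1 = False, p2 = False, p3 = False, p4 = True, p5 = False, p6 = False, p7 = False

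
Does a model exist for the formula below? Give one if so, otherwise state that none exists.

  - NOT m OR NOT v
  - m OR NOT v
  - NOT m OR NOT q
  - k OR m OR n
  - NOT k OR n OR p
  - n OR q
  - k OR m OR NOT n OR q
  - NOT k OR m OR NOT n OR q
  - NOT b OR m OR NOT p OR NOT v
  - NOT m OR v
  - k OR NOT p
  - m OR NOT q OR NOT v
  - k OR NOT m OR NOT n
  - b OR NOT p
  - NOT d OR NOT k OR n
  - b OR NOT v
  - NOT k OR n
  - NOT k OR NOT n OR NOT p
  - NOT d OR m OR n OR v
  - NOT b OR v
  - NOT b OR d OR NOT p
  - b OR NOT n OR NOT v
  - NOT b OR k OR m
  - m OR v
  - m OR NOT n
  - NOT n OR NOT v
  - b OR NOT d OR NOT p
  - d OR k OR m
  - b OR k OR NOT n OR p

Case v = True:
  (NOT m OR NOT v) forces m = False.
  Clause (m OR NOT v) is falsified — contradiction.
Case v = False:
  (NOT m OR v) forces m = False.
  Clause (m OR v) is falsified — contradiction.
Both cases fail, so the formula is unsatisfiable.

UNSATISFIABLE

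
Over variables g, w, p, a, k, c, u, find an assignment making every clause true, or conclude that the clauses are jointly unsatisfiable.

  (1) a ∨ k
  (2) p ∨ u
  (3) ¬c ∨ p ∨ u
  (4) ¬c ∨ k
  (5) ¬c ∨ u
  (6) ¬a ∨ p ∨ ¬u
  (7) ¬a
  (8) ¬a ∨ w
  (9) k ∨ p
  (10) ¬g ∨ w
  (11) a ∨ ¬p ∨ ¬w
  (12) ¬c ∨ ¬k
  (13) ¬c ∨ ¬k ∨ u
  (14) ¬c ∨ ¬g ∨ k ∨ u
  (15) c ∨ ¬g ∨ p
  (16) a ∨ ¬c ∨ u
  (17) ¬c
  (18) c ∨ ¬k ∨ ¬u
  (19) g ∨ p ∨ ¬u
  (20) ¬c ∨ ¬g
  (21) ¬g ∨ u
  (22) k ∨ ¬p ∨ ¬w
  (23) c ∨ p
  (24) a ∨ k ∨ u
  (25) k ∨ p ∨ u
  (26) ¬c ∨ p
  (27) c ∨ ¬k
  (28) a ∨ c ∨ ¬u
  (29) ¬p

The formula is unsatisfiable.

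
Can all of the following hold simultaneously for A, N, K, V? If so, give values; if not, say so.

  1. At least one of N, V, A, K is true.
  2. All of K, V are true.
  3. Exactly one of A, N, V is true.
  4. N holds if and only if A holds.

A=F; N=F; K=T; V=T

  (1) {N, V, A, K}: 2 true — at least one ✓
  (2) {K, V}: all 2 true ✓
  (3) {A, N, V}: 1 true — exactly one ✓
  (4) N=F, A=F — same ✓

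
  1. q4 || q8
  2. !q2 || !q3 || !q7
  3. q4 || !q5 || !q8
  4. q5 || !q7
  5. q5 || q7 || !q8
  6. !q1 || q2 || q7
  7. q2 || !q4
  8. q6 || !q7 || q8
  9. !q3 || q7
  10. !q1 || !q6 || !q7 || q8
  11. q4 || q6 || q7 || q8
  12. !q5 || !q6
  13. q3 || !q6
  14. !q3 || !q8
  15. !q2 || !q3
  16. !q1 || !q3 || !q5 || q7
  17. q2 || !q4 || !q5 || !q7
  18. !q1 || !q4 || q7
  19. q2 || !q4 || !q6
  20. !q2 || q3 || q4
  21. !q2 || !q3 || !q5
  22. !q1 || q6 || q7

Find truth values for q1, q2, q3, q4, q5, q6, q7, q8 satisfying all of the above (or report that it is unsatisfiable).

Set q1 = True.
Try q2 = False:
  (!q1 || q2 || q7) forces q7 = True.
  (q5 || !q7) forces q5 = True.
  (q2 || !q4) forces q4 = False.
  (q4 || q8) forces q8 = True.
  clause (q4 || !q5 || !q8) is falsified — backtrack.
So q2 = True.
  then (!q2 || !q3) forces q3 = False.
  then (!q2 || q3 || q4) forces q4 = True.
  then (q3 || !q6) forces q6 = False.
  then (!q1 || !q4 || q7) forces q7 = True.
  then (q5 || !q7) forces q5 = True.
  then (q6 || !q7 || q8) forces q8 = True.
All clauses satisfied.

q1 = True; q2 = True; q3 = False; q4 = True; q5 = True; q6 = False; q7 = True; q8 = True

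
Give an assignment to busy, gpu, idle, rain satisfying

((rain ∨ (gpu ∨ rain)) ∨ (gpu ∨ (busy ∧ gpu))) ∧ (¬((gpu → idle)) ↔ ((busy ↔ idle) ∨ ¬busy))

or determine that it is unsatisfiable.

busy = False; gpu = True; idle = False; rain = True

  (rain ∨ (gpu ∨ rain)) ∨ (gpu ∨ (busy ∧ gpu)) = True
    rain ∨ (gpu ∨ rain) = True
      gpu ∨ rain = True
    gpu ∨ (busy ∧ gpu) = True
      busy ∧ gpu = False
  ¬((gpu → idle)) ↔ ((busy ↔ idle) ∨ ¬busy) = True
    ¬((gpu → idle)) = True
      gpu → idle = False
    (busy ↔ idle) ∨ ¬busy = True
      busy ↔ idle = True
      ¬busy = True
Both conjuncts True, so the formula holds.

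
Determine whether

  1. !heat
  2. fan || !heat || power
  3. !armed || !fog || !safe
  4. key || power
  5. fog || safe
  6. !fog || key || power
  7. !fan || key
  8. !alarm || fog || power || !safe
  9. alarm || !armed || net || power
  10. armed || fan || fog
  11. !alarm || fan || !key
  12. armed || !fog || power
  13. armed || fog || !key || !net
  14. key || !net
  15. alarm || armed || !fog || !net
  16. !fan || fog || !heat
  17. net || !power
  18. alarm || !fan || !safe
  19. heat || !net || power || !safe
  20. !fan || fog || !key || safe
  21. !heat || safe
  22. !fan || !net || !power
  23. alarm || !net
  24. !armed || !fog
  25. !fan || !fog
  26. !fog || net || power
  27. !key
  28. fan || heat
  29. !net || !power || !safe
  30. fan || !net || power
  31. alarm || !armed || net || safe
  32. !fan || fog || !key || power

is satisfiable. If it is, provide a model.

Unsatisfiable

Case heat = True:
  Clause (!heat) is falsified — contradiction.
Case heat = False:
  (!key) forces key = False.
  (key || power) forces power = True.
  (!fan || key) forces fan = False.
  Clause (fan || heat) is falsified — contradiction.
Both cases fail, so the formula is unsatisfiable.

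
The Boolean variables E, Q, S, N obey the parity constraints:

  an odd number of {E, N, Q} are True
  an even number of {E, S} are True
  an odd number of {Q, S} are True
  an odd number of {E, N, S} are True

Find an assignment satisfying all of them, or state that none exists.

Adding constraints 1, 3, 4 mod 2: every variable appears an even number of times on the left, so the left side is 0.
But the right sides sum to 1 (mod 2). 0 ≠ 1 — the system is inconsistent.

The formula is unsatisfiable.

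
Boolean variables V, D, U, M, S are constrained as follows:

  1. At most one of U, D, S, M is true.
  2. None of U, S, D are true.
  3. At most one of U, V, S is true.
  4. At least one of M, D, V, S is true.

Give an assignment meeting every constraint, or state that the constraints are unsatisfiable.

V=T, D=F, U=F, M=T, S=F

  (1) {U, D, S, M}: 1 true — at most one ✓
  (2) {U, S, D}: 0 true — none ✓
  (3) {U, V, S}: 1 true — at most one ✓
  (4) {M, D, V, S}: 2 true — at least one ✓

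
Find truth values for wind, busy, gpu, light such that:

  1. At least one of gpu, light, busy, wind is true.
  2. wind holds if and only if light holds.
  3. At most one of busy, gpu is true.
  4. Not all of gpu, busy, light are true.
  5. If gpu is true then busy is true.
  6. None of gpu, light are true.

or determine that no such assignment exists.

wind = False, busy = True, gpu = False, light = False

  (1) {gpu, light, busy, wind}: 1 true — at least one ✓
  (2) wind=F, light=F — same ✓
  (3) {busy, gpu}: 1 true — at most one ✓
  (4) {gpu, busy, light}: 1/3 true — not all ✓
  (5) gpu=F ⇒ busy: vacuous ✓
  (6) {gpu, light}: 0 true — none ✓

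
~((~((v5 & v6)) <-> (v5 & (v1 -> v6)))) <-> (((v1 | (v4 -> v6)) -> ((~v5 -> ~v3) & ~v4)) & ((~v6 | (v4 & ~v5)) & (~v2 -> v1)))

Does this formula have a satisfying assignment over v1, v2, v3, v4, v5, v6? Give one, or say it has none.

v1 = False; v2 = False; v3 = True; v4 = False; v5 = True; v6 = False

  ~((~((v5 & v6)) <-> (v5 & (v1 -> v6)))) <-> (((v1 | (v4 -> v6)) -> ((~v5 -> ~v3) & ~v4)) & ((~v6 | (v4 & ~v5)) & (~v2 -> v1))) = True
    ~((~((v5 & v6)) <-> (v5 & (v1 -> v6)))) = False
      ~((v5 & v6)) <-> (v5 & (v1 -> v6)) = True
        ~((v5 & v6)) = True
          v5 & v6 = False
        v5 & (v1 -> v6) = True
          v1 -> v6 = True
    ((v1 | (v4 -> v6)) -> ((~v5 -> ~v3) & ~v4)) & ((~v6 | (v4 & ~v5)) & (~v2 -> v1)) = False
      (v1 | (v4 -> v6)) -> ((~v5 -> ~v3) & ~v4) = True
        v1 | (v4 -> v6) = True
          v4 -> v6 = True
        (~v5 -> ~v3) & ~v4 = True
          ~v5 -> ~v3 = True
            ~v5 = False
            ~v3 = False
          ~v4 = True
      (~v6 | (v4 & ~v5)) & (~v2 -> v1) = False
        ~v6 | (v4 & ~v5) = True
          ~v6 = True
          v4 & ~v5 = False
            ~v5 = False
        ~v2 -> v1 = False
          ~v2 = True
The formula evaluates to True.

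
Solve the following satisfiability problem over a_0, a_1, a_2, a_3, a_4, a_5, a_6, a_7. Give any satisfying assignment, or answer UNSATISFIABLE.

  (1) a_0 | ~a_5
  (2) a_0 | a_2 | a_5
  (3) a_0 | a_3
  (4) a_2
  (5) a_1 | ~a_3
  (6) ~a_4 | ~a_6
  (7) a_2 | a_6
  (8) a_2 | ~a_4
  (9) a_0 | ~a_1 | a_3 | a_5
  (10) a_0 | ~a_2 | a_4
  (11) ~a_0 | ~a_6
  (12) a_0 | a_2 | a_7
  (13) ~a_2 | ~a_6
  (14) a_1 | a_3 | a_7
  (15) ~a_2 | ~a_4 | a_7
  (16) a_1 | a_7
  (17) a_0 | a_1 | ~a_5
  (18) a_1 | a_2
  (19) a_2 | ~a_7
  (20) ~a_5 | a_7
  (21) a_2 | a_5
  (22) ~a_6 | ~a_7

Unit clause (a_2) forces a_2 = True.
In (~a_2 | ~a_6) only ~a_6 is left, so a_6 = False.
Set a_0 = True.
Set a_1 = True.
Set a_3 = False.
Set a_4 = False.
Set a_5 = True.
  then (~a_5 | a_7) forces a_7 = True.
All clauses satisfied.

a_0=T, a_1=T, a_2=T, a_3=F, a_4=F, a_5=T, a_6=F, a_7=T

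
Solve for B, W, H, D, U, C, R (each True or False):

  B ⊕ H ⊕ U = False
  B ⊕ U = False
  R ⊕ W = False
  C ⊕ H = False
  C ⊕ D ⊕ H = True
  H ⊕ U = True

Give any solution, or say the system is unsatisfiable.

B: True; W: True; H: False; D: True; U: True; C: False; R: True

B ⊕ H ⊕ U = T ⊕ F ⊕ T = False ✓
B ⊕ U = T ⊕ T = False ✓
R ⊕ W = T ⊕ T = False ✓
C ⊕ H = F ⊕ F = False ✓
C ⊕ D ⊕ H = F ⊕ T ⊕ F = True ✓
H ⊕ U = F ⊕ T = True ✓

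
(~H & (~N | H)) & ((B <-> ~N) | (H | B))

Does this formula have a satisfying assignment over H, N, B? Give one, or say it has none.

H = False, N = False, B = True

  ~H & (~N | H) = True
    ~H = True
    ~N | H = True
      ~N = True
  (B <-> ~N) | (H | B) = True
    B <-> ~N = True
      ~N = True
    H | B = True
Both conjuncts True, so the formula holds.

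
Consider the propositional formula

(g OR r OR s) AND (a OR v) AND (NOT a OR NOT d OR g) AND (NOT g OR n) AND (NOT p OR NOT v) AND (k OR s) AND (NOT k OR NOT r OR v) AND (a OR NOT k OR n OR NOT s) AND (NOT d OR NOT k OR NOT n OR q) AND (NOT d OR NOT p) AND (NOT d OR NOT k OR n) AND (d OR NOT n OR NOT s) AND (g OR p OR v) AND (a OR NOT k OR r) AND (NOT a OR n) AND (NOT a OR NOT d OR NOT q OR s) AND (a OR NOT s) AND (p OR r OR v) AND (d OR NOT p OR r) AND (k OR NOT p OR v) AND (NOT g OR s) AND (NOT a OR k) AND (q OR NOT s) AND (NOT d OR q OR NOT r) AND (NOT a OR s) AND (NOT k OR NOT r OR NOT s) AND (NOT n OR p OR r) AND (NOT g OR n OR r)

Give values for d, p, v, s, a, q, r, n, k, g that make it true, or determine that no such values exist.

d: False, p: False, v: True, s: False, a: False, q: False, r: True, n: True, k: True, g: False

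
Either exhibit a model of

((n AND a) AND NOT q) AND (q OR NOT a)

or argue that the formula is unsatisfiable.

No satisfying assignment exists.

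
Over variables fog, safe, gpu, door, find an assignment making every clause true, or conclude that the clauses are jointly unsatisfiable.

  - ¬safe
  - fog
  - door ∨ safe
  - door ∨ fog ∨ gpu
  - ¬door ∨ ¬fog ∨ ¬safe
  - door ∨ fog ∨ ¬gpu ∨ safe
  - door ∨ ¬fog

fog=T, safe=F, gpu=T, door=T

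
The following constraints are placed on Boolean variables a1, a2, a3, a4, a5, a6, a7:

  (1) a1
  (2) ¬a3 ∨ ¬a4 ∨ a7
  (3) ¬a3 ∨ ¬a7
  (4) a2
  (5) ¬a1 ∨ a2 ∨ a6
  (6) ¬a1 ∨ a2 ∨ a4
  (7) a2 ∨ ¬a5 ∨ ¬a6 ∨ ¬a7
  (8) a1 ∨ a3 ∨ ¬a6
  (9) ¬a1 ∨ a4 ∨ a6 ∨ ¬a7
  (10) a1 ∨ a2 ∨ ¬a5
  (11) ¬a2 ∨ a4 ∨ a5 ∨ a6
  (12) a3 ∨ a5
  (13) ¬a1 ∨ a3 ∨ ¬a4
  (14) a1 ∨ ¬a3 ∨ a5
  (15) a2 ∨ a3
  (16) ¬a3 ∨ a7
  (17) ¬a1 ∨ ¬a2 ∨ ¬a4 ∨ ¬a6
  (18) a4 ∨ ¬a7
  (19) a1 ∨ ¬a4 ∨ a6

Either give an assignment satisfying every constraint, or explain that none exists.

Unit clause (a1) forces a1 = True.
Unit clause (a2) forces a2 = True.
Set a3 = False.
  then (a3 ∨ a5) forces a5 = True.
  then (¬a1 ∨ a3 ∨ ¬a4) forces a4 = False.
  then (a4 ∨ ¬a7) forces a7 = False.
Set a6 = True.
All clauses satisfied.

a1=T; a2=T; a3=F; a4=F; a5=T; a6=T; a7=F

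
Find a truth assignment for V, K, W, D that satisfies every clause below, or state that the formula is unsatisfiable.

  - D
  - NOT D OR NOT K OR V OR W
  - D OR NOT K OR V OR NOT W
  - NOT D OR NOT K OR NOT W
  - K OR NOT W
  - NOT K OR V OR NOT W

V = True; K = False; W = False; D = True

Unit clause (D) forces D = True.
Set V = True.
Set K = False.
  then (K OR NOT W) forces W = False.
All clauses satisfied.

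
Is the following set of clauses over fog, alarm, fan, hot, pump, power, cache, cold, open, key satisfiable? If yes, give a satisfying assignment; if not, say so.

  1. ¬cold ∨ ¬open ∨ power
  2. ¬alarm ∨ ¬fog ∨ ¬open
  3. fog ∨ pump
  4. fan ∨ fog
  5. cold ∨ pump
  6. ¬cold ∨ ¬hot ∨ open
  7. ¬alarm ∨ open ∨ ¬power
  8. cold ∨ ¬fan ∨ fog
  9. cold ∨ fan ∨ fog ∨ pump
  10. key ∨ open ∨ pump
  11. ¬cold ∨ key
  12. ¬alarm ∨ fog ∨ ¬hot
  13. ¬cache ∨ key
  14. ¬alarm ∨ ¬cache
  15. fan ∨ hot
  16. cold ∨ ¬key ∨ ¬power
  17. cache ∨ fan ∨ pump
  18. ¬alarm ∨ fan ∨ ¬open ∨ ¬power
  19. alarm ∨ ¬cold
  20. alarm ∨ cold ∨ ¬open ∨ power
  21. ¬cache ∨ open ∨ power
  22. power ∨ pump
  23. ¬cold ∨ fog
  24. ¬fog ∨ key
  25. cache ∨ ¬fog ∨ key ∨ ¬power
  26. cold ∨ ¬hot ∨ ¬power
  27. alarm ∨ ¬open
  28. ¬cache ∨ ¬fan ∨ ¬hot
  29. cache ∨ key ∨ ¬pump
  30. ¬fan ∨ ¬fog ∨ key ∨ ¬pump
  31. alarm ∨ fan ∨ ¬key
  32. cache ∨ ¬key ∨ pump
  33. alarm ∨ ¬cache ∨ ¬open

fog: True, alarm: False, fan: True, hot: True, pump: True, power: False, cache: False, cold: False, open: False, key: True

Try fog = False:
  (fog ∨ pump) forces pump = True.
  (fan ∨ fog) forces fan = True.
  (cold ∨ ¬fan ∨ fog) forces cold = True.
  clause (¬cold ∨ fog) is falsified — backtrack.
So fog = True.
  then (¬fog ∨ key) forces key = True.
Set alarm = False.
  then (alarm ∨ ¬cold) forces cold = False.
  then (alarm ∨ ¬open) forces open = False.
  then (alarm ∨ fan ∨ ¬key) forces fan = True.
  then (cold ∨ pump) forces pump = True.
  then (cold ∨ ¬key ∨ ¬power) forces power = False.
  then (¬cache ∨ open ∨ power) forces cache = False.
Set hot = True.
All clauses satisfied.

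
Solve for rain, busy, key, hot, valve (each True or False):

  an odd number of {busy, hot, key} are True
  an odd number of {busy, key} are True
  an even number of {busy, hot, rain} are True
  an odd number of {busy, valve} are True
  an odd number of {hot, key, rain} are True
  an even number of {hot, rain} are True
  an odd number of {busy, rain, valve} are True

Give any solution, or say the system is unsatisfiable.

rain = False; busy = False; key = True; hot = False; valve = True

{busy, hot, key}: 1 true → odd ✓
{busy, key}: 1 true → odd ✓
{busy, hot, rain}: 0 true → even ✓
{busy, valve}: 1 true → odd ✓
{hot, key, rain}: 1 true → odd ✓
{hot, rain}: 0 true → even ✓
{busy, rain, valve}: 1 true → odd ✓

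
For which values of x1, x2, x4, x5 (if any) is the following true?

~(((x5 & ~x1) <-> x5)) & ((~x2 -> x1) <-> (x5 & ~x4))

x1=T, x2=F, x4=F, x5=T

  ~(((x5 & ~x1) <-> x5)) = True
    (x5 & ~x1) <-> x5 = False
      x5 & ~x1 = False
        ~x1 = False
  (~x2 -> x1) <-> (x5 & ~x4) = True
    ~x2 -> x1 = True
      ~x2 = True
    x5 & ~x4 = True
      ~x4 = True
Both conjuncts True, so the formula holds.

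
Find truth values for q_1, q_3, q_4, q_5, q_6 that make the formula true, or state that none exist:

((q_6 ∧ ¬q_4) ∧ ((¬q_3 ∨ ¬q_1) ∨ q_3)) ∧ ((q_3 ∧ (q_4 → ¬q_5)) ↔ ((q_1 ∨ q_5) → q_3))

q_1=T; q_3=F; q_4=F; q_5=F; q_6=T

  (q_6 ∧ ¬q_4) ∧ ((¬q_3 ∨ ¬q_1) ∨ q_3) = True
    q_6 ∧ ¬q_4 = True
      ¬q_4 = True
    (¬q_3 ∨ ¬q_1) ∨ q_3 = True
      ¬q_3 ∨ ¬q_1 = True
        ¬q_3 = True
        ¬q_1 = False
  (q_3 ∧ (q_4 → ¬q_5)) ↔ ((q_1 ∨ q_5) → q_3) = True
    q_3 ∧ (q_4 → ¬q_5) = False
      q_4 → ¬q_5 = True
        ¬q_5 = True
    (q_1 ∨ q_5) → q_3 = False
      q_1 ∨ q_5 = True
Both conjuncts True, so the formula holds.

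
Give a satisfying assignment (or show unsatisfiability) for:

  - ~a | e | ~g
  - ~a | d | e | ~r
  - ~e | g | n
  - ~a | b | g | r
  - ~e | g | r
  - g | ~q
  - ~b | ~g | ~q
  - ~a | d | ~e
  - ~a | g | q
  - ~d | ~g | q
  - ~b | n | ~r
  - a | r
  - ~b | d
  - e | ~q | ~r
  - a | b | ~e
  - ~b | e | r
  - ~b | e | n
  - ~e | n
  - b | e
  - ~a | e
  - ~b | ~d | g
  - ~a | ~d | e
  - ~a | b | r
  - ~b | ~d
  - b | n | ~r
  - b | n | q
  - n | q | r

Try e = False:
  (b | e) forces b = True.
  (~b | d) forces d = True.
  clause (~b | ~d) is falsified — backtrack.
So e = True.
  then (~e | n) forces n = True.
Set g = True.
Set d = True.
  then (~d | ~g | q) forces q = True.
  then (~b | ~d) forces b = False.
  then (a | b | ~e) forces a = True.
  then (~a | b | r) forces r = True.
All clauses satisfied.

e = True, g = True, d = True, a = True, r = True, n = True, b = False, q = True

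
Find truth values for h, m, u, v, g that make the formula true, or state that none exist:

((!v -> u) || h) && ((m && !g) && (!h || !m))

h: False; m: True; u: True; v: False; g: False

  (!v -> u) || h = True
    !v -> u = True
      !v = True
  (m && !g) && (!h || !m) = True
    m && !g = True
      !g = True
    !h || !m = True
      !h = True
      !m = False
Both conjuncts True, so the formula holds.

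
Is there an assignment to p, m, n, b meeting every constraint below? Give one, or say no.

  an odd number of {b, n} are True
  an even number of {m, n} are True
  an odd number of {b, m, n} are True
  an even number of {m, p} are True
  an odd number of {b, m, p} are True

p=F, m=F, n=F, b=T

{b, n}: 1 true → odd ✓
{m, n}: 0 true → even ✓
{b, m, n}: 1 true → odd ✓
{m, p}: 0 true → even ✓
{b, m, p}: 1 true → odd ✓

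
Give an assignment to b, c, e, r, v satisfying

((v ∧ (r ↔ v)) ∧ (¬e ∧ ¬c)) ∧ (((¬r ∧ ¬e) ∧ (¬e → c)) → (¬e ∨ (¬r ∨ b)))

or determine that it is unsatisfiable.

b=T, c=F, e=F, r=T, v=T

  (v ∧ (r ↔ v)) ∧ (¬e ∧ ¬c) = True
    v ∧ (r ↔ v) = True
      r ↔ v = True
    ¬e ∧ ¬c = True
      ¬e = True
      ¬c = True
  ((¬r ∧ ¬e) ∧ (¬e → c)) → (¬e ∨ (¬r ∨ b)) = True
    (¬r ∧ ¬e) ∧ (¬e → c) = False
      ¬r ∧ ¬e = False
        ¬r = False
        ¬e = True
      ¬e → c = False
        ¬e = True
    ¬e ∨ (¬r ∨ b) = True
      ¬e = True
      ¬r ∨ b = True
        ¬r = False
Both conjuncts True, so the formula holds.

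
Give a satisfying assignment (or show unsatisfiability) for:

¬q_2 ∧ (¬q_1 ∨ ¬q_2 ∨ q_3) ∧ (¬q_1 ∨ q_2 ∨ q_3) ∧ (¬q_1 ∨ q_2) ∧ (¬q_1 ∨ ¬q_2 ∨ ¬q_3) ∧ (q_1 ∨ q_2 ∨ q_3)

Unit clause (¬q_2) forces q_2 = False.
In (¬q_1 ∨ q_2) only ¬q_1 is left, so q_1 = False.
In (q_1 ∨ q_2 ∨ q_3) only q_3 is left, so q_3 = True.
Check each clause:
  (¬q_2): ¬q_2 holds.
  (¬q_1 ∨ ¬q_2 ∨ q_3): ¬q_1 holds.
  (¬q_1 ∨ q_2 ∨ q_3): ¬q_1 holds.
  (¬q_1 ∨ q_2): ¬q_1 holds.
  (¬q_1 ∨ ¬q_2 ∨ ¬q_3): ¬q_1 holds.
  (q_1 ∨ q_2 ∨ q_3): q_3 holds.
All clauses satisfied.

q_1=F, q_2=F, q_3=T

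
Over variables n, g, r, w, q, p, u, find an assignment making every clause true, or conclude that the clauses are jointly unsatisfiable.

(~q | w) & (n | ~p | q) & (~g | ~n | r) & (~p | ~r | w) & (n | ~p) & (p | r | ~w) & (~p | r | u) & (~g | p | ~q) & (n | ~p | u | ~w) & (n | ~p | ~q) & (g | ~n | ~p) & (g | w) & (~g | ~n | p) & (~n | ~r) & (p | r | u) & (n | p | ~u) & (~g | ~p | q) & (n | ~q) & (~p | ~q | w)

Set n = False.
  then (n | ~p) forces p = False.
  then (n | p | ~u) forces u = False.
  then (n | ~q) forces q = False.
  then (p | r | u) forces r = True.
Set g = True.
Set w = True.
All clauses satisfied.

n = False, g = True, r = True, w = True, q = False, p = False, u = False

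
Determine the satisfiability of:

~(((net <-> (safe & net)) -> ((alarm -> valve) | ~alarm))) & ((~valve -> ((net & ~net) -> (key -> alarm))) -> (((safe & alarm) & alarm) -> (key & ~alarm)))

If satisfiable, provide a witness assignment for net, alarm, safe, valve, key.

net = False; alarm = True; safe = False; valve = False; key = True

  ~(((net <-> (safe & net)) -> ((alarm -> valve) | ~alarm))) = True
    (net <-> (safe & net)) -> ((alarm -> valve) | ~alarm) = False
      net <-> (safe & net) = True
        safe & net = False
      (alarm -> valve) | ~alarm = False
        alarm -> valve = False
        ~alarm = False
  (~valve -> ((net & ~net) -> (key -> alarm))) -> (((safe & alarm) & alarm) -> (key & ~alarm)) = True
    ~valve -> ((net & ~net) -> (key -> alarm)) = True
      ~valve = True
      (net & ~net) -> (key -> alarm) = True
        net & ~net = False
          ~net = True
        key -> alarm = True
    ((safe & alarm) & alarm) -> (key & ~alarm) = True
      (safe & alarm) & alarm = False
        safe & alarm = False
      key & ~alarm = False
        ~alarm = False
Both conjuncts True, so the formula holds.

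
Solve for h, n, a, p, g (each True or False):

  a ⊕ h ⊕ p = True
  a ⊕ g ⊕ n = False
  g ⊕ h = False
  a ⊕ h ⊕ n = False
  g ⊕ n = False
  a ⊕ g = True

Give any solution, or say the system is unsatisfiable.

h: True, n: True, a: False, p: False, g: True

a ⊕ h ⊕ p = F ⊕ T ⊕ F = True ✓
a ⊕ g ⊕ n = F ⊕ T ⊕ T = False ✓
g ⊕ h = T ⊕ T = False ✓
a ⊕ h ⊕ n = F ⊕ T ⊕ T = False ✓
g ⊕ n = T ⊕ T = False ✓
a ⊕ g = F ⊕ T = True ✓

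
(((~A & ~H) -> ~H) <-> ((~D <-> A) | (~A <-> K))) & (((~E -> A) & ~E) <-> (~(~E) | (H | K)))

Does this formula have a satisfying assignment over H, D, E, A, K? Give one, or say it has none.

H = True, D = False, E = False, A = True, K = True

  ((~A & ~H) -> ~H) <-> ((~D <-> A) | (~A <-> K)) = True
    (~A & ~H) -> ~H = True
      ~A & ~H = False
        ~A = False
        ~H = False
      ~H = False
    (~D <-> A) | (~A <-> K) = True
      ~D <-> A = True
        ~D = True
      ~A <-> K = False
        ~A = False
  ((~E -> A) & ~E) <-> (~(~E) | (H | K)) = True
    (~E -> A) & ~E = True
      ~E -> A = True
        ~E = True
      ~E = True
    ~(~E) | (H | K) = True
      ~(~E) = False
        ~E = True
      H | K = True
Both conjuncts True, so the formula holds.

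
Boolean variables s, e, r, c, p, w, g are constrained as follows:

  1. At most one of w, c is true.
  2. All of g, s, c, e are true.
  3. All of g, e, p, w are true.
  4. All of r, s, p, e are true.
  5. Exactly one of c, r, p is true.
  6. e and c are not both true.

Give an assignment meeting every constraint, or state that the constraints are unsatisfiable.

UNSATISFIABLE

Case c = True:
  (1) with c=T forces w = False.
  Constraint (3) is violated (w=F) — contradiction.
Case c = False:
  Constraint (2) is violated (c=F) — contradiction.
Both cases fail — unsatisfiable.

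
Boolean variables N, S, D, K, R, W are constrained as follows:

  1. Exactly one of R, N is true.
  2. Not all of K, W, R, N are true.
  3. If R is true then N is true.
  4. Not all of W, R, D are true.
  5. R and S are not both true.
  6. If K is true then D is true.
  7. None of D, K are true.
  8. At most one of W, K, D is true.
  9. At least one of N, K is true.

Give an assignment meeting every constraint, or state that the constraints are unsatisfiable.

N: True, S: True, D: False, K: False, R: False, W: True

  (1) {R, N}: 1 true — exactly one ✓
  (2) {K, W, R, N}: 2/4 true — not all ✓
  (3) R=F ⇒ N: vacuous ✓
  (4) {W, R, D}: 1/3 true — not all ✓
  (5) R=F, S=T — not both ✓
  (6) K=F ⇒ D: vacuous ✓
  (7) {D, K}: 0 true — none ✓
  (8) {W, K, D}: 1 true — at most one ✓
  (9) {N, K}: 1 true — at least one ✓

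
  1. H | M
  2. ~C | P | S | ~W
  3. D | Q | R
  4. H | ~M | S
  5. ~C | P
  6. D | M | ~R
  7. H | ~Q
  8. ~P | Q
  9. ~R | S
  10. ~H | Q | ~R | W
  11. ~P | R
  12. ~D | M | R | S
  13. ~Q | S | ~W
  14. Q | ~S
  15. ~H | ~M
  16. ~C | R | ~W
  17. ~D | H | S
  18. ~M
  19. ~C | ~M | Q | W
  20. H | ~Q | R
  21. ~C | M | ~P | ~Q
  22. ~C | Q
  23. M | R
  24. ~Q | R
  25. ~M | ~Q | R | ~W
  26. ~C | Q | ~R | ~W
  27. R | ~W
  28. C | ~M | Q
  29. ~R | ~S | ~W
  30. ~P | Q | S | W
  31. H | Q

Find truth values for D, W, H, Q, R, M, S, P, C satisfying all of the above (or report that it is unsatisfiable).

D = True, W = False, H = True, Q = True, R = True, M = False, S = True, P = False, C = False

Unit clause (~M) forces M = False.
In (M | R) only R is left, so R = True.
In (H | M) only H is left, so H = True.
In (D | M | ~R) only D is left, so D = True.
In (~R | S) only S is left, so S = True.
In (Q | ~S) only Q is left, so Q = True.
In (~R | ~S | ~W) only ~W is left, so W = False.
Set P = False.
  then (~C | P) forces C = False.
All clauses satisfied.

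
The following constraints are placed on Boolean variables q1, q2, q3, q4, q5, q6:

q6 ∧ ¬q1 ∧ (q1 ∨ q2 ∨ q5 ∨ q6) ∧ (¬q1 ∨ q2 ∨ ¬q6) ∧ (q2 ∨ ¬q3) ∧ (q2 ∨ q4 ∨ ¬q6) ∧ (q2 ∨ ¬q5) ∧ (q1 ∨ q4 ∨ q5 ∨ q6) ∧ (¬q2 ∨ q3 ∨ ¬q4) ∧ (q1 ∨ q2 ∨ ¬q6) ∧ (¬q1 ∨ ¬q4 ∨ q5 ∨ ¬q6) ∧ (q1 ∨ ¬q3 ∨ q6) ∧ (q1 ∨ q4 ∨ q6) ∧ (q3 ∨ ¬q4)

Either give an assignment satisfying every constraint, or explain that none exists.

Unit clause (q6) forces q6 = True.
Unit clause (¬q1) forces q1 = False.
In (q1 ∨ q2 ∨ ¬q6) only q2 is left, so q2 = True.
Set q3 = True.
Set q4 = True.
Set q5 = False.
All clauses satisfied.

q1=F, q2=T, q3=T, q4=T, q5=F, q6=T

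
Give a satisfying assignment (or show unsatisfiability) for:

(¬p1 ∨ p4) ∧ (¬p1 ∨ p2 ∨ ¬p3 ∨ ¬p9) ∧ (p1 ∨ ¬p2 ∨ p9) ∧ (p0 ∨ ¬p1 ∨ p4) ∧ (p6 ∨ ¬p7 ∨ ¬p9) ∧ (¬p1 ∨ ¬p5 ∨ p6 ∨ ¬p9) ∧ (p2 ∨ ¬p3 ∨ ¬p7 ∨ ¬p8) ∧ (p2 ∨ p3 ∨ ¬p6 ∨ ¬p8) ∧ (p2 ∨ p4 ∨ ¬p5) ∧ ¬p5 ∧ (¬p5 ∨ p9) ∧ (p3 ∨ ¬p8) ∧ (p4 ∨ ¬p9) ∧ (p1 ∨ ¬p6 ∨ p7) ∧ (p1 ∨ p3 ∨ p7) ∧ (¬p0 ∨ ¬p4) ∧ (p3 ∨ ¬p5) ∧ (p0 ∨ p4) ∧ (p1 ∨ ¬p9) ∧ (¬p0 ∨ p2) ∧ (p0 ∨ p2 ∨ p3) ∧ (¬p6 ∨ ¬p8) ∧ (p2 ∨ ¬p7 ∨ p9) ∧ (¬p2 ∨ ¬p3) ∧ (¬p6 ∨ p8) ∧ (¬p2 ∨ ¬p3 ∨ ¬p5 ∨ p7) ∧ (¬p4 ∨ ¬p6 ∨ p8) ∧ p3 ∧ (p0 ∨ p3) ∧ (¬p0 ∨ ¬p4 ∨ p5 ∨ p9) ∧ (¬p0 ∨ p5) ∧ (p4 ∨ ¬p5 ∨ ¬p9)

Unit clause (¬p5) forces p5 = False.
Unit clause (p3) forces p3 = True.
In (¬p0 ∨ p5) only ¬p0 is left, so p0 = False.
In (p0 ∨ p4) only p4 is left, so p4 = True.
In (¬p2 ∨ ¬p3) only ¬p2 is left, so p2 = False.
Set p1 = False.
  then (p1 ∨ ¬p9) forces p9 = False.
  then (p2 ∨ ¬p7 ∨ p9) forces p7 = False.
  then (p1 ∨ ¬p6 ∨ p7) forces p6 = False.
Set p8 = True.
All clauses satisfied.

p0=F; p1=F; p2=F; p3=T; p4=T; p5=F; p6=F; p7=F; p8=T; p9=F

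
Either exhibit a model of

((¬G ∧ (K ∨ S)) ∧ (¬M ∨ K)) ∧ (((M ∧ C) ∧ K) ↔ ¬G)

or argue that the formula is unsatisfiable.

G: False, S: True, K: True, M: True, C: True

  (¬G ∧ (K ∨ S)) ∧ (¬M ∨ K) = True
    ¬G ∧ (K ∨ S) = True
      ¬G = True
      K ∨ S = True
    ¬M ∨ K = True
      ¬M = False
  ((M ∧ C) ∧ K) ↔ ¬G = True
    (M ∧ C) ∧ K = True
      M ∧ C = True
    ¬G = True
Both conjuncts True, so the formula holds.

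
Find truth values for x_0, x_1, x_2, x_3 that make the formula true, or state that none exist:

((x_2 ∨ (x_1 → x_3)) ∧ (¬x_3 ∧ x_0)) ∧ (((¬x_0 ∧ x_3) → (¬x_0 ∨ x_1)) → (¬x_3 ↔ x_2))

x_0: True, x_1: True, x_2: True, x_3: False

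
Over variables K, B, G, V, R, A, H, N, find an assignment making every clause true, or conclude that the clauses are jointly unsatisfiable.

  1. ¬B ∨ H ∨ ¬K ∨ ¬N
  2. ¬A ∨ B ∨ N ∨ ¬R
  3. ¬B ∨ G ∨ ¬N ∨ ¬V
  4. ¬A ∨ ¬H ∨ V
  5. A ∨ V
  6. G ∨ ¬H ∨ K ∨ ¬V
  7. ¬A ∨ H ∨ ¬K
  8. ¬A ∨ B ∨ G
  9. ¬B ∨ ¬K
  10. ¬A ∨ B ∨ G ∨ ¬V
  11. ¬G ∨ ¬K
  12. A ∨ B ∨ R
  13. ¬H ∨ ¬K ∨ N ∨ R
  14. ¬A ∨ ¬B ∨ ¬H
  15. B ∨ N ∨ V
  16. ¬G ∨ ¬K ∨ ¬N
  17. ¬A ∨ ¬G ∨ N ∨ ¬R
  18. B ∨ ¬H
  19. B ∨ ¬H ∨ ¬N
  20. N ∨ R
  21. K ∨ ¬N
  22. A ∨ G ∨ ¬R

K = False; B = False; G = True; V = True; R = True; A = False; H = False; N = False

Set K = False.
  then (K ∨ ¬N) forces N = False.
  then (N ∨ R) forces R = True.
Set B = False.
  then (¬A ∨ B ∨ N ∨ ¬R) forces A = False.
  then (A ∨ V) forces V = True.
  then (B ∨ ¬H) forces H = False.
  then (A ∨ G ∨ ¬R) forces G = True.
All clauses satisfied.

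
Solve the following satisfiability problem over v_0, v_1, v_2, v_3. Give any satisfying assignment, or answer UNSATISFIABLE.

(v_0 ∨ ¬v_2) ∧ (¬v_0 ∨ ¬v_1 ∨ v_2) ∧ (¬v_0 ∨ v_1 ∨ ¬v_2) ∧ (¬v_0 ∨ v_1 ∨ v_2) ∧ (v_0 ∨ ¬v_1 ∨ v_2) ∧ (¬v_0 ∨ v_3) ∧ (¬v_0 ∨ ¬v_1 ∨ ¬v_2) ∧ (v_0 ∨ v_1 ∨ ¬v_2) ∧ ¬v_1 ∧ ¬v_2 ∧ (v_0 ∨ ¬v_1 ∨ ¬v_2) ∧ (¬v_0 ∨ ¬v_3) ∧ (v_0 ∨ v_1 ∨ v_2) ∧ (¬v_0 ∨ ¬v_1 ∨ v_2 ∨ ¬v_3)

Unsatisfiable

Case v_1 = True:
  Clause (¬v_1) is falsified — contradiction.
Case v_1 = False:
  (¬v_2) forces v_2 = False.
  (¬v_0 ∨ v_1 ∨ v_2) forces v_0 = False.
  Clause (v_0 ∨ v_1 ∨ v_2) is falsified — contradiction.
Both cases fail, so the formula is unsatisfiable.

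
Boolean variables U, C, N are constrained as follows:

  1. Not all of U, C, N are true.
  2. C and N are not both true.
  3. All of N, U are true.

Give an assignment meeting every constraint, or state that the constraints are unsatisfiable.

U=T, C=F, N=T

  (1) {U, C, N}: 2/3 true — not all ✓
  (2) C=F, N=T — not both ✓
  (3) {N, U}: all 2 true ✓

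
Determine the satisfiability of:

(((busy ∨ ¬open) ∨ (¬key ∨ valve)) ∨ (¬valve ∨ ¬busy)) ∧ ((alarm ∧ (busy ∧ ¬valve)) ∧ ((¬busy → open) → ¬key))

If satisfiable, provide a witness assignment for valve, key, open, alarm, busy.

valve: False, key: False, open: False, alarm: True, busy: True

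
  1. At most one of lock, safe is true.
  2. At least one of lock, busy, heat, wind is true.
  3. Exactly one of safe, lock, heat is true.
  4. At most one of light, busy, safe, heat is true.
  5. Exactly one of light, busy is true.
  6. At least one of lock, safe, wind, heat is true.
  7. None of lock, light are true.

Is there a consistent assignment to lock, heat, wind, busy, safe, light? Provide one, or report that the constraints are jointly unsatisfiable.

UNSATISFIABLE

Case lock = True:
  Constraint (7) is violated (lock=T) — contradiction.
Case lock = False:
  (7) forces light = False.
  (5) with light=F forces busy = True.
  (4) with busy=T forces safe = False.
  (3) with safe=F, lock=F forces heat = True.
  Constraint (4) is violated (busy=T, heat=T) — contradiction.
Both cases fail — unsatisfiable.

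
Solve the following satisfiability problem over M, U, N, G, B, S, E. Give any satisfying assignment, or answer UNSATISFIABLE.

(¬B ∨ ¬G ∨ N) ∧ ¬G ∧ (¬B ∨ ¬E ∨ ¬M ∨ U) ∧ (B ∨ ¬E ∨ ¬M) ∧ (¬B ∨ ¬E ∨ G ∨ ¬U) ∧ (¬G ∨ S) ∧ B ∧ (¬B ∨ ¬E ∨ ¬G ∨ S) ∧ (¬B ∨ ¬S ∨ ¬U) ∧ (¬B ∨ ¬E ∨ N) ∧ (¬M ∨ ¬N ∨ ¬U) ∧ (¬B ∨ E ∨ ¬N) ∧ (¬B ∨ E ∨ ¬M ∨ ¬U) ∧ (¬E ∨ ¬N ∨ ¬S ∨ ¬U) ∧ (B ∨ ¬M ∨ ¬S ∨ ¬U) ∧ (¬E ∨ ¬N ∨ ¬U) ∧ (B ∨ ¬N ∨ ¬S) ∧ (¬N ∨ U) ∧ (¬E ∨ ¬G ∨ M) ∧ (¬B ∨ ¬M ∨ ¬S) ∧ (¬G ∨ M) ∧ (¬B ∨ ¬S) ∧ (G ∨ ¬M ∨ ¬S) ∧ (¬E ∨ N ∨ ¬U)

Unit clause (¬G) forces G = False.
Unit clause (B) forces B = True.
In (¬B ∨ ¬S) only ¬S is left, so S = False.
Set M = False.
Set U = False.
  then (¬N ∨ U) forces N = False.
  then (¬B ∨ ¬E ∨ N) forces E = False.
All clauses satisfied.

M: False, U: False, N: False, G: False, B: True, S: False, E: False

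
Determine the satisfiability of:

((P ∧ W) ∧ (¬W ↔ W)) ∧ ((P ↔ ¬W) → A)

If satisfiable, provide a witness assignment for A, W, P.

The conjunct ¬W ↔ W is unsatisfiable on its own:
  W=F: evaluates to False.
  W=T: evaluates to False.
So the whole conjunction is unsatisfiable.

Unsatisfiable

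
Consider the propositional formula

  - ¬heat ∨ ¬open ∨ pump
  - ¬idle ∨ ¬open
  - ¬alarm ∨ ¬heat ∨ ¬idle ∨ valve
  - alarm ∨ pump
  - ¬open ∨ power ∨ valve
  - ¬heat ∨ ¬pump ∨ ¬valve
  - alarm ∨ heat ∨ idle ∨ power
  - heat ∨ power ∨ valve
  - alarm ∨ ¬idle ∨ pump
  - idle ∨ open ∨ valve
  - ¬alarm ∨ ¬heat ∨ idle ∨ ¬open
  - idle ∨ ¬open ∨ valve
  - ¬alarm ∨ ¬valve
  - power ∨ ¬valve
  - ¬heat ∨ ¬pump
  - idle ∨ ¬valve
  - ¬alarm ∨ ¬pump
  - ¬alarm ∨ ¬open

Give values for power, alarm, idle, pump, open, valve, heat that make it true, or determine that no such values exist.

power=T, alarm=F, idle=T, pump=T, open=F, valve=T, heat=F

Set power = True.
Set alarm = False.
  then (alarm ∨ pump) forces pump = True.
  then (¬heat ∨ ¬pump) forces heat = False.
Try idle = False:
  (idle ∨ ¬valve) forces valve = False.
  (idle ∨ open ∨ valve) forces open = True.
  clause (idle ∨ ¬open ∨ valve) is falsified — backtrack.
So idle = True.
  then (¬idle ∨ ¬open) forces open = False.
Set valve = True.
All clauses satisfied.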